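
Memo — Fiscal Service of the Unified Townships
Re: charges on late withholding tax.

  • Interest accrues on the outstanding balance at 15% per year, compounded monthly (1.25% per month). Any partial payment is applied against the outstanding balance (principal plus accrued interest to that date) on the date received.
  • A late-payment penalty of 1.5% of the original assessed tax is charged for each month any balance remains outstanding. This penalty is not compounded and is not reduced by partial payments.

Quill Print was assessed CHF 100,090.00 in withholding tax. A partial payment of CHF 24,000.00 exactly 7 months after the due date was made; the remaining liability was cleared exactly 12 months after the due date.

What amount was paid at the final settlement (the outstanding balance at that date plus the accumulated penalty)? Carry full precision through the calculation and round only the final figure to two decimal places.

CHF 108,658.15

Balance at month 7: CHF 100,090.0000 × (1 + 0.0125)^7 = CHF 109,183.2236…
After CHF 24,000.00 payment: CHF 109,183.2236… − CHF 24,000.00 = CHF 85,183.2236…
Balance at month 12: CHF 85,183.2236… × (1 + 0.0125)^5 = CHF 90,641.9480…
Penalty: 12 × 1.5% × CHF 100,090.00 = CHF 18,016.20
Final settlement = outstanding balance + penalty = CHF 90,641.9480… + CHF 18,016.20 = CHF 108,658.15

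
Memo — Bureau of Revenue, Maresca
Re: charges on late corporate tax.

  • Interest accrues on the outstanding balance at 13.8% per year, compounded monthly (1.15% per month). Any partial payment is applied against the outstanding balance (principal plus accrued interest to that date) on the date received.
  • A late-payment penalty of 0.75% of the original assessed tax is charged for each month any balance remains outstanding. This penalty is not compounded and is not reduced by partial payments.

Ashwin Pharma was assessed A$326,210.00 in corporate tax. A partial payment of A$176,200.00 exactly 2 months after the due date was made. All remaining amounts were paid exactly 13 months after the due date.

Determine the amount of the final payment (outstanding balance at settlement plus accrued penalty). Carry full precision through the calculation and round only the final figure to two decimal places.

A$210,478.76

Balance at month 2: A$326,210.0000 × (1 + 0.0115)^2 = A$333,755.9713…
After A$176,200.00 payment: A$333,755.9713… − A$176,200.00 = A$157,555.9713…
Balance at month 13: A$157,555.9713… × (1 + 0.0115)^11 = A$178,673.2863…
Penalty: 13 × 0.75% × A$326,210.00 = A$31,805.48…
Final settlement = outstanding balance + penalty = A$178,673.2863… + A$31,805.48… = A$210,478.76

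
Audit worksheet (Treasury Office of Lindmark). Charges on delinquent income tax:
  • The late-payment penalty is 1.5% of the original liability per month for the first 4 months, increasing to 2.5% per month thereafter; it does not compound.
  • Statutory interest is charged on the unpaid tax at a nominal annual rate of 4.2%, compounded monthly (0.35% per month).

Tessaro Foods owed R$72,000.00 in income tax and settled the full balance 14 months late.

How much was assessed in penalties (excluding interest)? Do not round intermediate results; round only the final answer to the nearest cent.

R$22,320.00

Penalty, months 1–4: 4 × 1.5% × R$72,000.00 = R$4,320.00
Penalty, months 5–14: 10 × 2.5% × R$72,000.00 = R$18,000.00
Total penalty = R$4,320.00 + R$18,000.00 = R$22,320.00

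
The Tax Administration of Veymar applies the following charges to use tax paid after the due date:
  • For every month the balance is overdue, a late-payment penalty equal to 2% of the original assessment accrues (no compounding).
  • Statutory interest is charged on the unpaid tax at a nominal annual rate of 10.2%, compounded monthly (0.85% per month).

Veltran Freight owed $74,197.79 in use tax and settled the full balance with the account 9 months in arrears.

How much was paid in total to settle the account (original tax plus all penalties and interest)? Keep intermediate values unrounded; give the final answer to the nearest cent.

$93,426.39

Late-payment penalty = 2% × $74,197.79 × 9 mo = $13,355.60…
Interest: $74,197.79 × ((1 + 0.0085)^9 − 1) = $74,197.79 × 0.0791532… = $5,872.9962…
Total = $74,197.79 + $13,355.6022 + $5,872.9962… = $93,426.39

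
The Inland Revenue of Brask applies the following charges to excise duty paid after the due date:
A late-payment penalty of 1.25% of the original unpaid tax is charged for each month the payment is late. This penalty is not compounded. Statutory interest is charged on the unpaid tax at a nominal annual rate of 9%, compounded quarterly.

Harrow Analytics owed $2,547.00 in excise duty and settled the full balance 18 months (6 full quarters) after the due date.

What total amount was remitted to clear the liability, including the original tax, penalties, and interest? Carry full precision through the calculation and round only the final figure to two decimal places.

$3,483.85

Late-payment penalty: 18 × 1.25% × $2,547.00 = $573.08…
Interest (9%/yr ÷ 4 = 2.25%/quarter): $2,547.00 × ((1 + 0.0225)^6 − 1) = $363.7764…
Total = $2,547.00 + $573.0750 + $363.7764… = $3,483.85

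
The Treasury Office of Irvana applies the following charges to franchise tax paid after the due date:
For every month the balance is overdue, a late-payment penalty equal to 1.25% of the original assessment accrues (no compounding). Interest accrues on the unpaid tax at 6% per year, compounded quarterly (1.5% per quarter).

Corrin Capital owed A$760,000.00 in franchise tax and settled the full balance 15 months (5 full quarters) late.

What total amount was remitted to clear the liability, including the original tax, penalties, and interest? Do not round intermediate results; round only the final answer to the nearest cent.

Late-payment penalty = 1.25% × A$760,000.00 × 15 mo = A$142,500.00
Interest: A$760,000.00 × ((1 + 0.015)^5 − 1) = A$760,000.00 × 0.0772840… = A$58,735.8430…
Total = A$760,000.00 + A$142,500.0000 + A$58,735.8430… = A$961,235.84

A$961,235.84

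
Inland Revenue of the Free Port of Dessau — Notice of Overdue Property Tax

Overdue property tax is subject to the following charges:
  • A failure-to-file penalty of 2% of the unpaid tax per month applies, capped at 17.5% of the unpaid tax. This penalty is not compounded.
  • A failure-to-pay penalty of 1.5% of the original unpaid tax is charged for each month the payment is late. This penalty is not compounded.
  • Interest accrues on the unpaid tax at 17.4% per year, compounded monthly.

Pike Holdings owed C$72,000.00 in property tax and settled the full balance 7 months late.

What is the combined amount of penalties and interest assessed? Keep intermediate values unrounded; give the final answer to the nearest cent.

C$25,273.69

Failure-to-file: 7 × 2% × C$72,000.00 = C$10,080.00 (under the 17.5% cap)
Failure-to-pay penalty = 1.5% × C$72,000.00 × 7 mo = C$7,560.00
Interest (17.4%/yr ÷ 12 = 1.45%/month): C$72,000.00 × ((1 + 0.0145)^7 − 1) = C$7,633.6929…
Penalties + interest = C$17,640.0000 + C$7,633.6929… = C$25,273.69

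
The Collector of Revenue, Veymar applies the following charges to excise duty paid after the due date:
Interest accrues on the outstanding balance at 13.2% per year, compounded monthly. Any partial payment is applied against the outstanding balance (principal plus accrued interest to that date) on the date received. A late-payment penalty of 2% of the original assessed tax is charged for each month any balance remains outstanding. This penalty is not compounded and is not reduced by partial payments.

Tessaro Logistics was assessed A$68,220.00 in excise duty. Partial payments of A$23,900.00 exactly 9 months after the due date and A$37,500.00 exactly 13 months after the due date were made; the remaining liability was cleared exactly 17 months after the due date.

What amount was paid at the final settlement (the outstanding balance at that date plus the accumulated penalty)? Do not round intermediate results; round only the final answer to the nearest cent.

A$40,095.36

Monthly rate = 13.2% ÷ 12 = 1.1%
Balance at month 9: A$68,220.0000 × (1 + 0.011)^9 = A$75,278.7008…
After A$23,900.00 payment: A$75,278.7008… − A$23,900.00 = A$51,378.7008…
Balance at month 13: A$51,378.7008… × (1 + 0.011)^4 = A$53,676.9389…
After A$37,500.00 payment: A$53,676.9389… − A$37,500.00 = A$16,176.9389…
Balance at month 17: A$16,176.9389… × (1 + 0.011)^4 = A$16,900.5550…
Penalty: 17 × 2% × A$68,220.00 = A$23,194.80
Final settlement = outstanding balance + penalty = A$16,900.5550… + A$23,194.80 = A$40,095.36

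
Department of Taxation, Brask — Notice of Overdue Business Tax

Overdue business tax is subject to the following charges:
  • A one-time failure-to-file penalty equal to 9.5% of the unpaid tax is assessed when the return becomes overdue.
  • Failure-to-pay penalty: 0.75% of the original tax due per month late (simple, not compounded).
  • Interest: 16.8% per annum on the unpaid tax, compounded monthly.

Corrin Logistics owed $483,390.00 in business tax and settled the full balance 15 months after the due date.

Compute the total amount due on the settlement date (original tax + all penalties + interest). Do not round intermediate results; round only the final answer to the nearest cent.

$695,783.16

Failure-to-file penalty: 9.5% × $483,390.00 = $45,922.05
Failure-to-pay penalty: 15 × 0.75% × $483,390.00 = $54,381.38…
Interest (16.8%/yr ÷ 12 = 1.4%/month): $483,390.00 × ((1 + 0.014)^15 − 1) = $112,089.7355…
Total = $483,390.00 + $100,303.4250 + $112,089.7355… = $695,783.16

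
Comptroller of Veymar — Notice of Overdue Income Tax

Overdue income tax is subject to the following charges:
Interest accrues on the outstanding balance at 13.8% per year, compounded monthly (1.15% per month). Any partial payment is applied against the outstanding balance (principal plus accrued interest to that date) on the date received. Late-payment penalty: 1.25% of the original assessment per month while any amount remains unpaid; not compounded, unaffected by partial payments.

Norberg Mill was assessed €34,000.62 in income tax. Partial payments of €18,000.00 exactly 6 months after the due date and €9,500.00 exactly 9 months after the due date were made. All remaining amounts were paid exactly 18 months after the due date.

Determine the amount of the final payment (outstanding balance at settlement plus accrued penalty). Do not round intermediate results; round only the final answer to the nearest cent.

€18,243.93

Balance at month 6: €34,000.6200 × (1 + 0.0115)^6 = €36,415.1547…
After €18,000.00 payment: €36,415.1547… − €18,000.00 = €18,415.1547…
Balance at month 9: €18,415.1547… × (1 + 0.0115)^3 = €19,057.8117…
After €9,500.00 payment: €19,057.8117… − €9,500.00 = €9,557.8117…
Balance at month 18: €9,557.8117… × (1 + 0.0115)^9 = €10,593.7923…
Penalty: 18 × 1.25% × €34,000.62 = €7,650.14…
Final settlement = outstanding balance + penalty = €10,593.7923… + €7,650.14… = €18,243.93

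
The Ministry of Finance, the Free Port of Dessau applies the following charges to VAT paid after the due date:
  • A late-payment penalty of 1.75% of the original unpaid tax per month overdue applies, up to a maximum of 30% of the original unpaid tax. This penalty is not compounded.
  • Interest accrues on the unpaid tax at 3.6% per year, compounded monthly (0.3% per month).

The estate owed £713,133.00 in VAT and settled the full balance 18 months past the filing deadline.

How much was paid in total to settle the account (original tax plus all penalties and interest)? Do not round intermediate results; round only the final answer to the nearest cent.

£966,579.96

Penalty (uncapped): 18 × 1.75% × £713,133.00 = £224,636.90…; cap = 30% × £713,133.00 = £213,939.90 → penalty = £213,939.90
Interest: £713,133.00 × ((1 + 0.003)^18 − 1) = £713,133.00 × 0.0553993… = £39,507.0561…
Total = £713,133.00 + £213,939.9000 + £39,507.0561… = £966,579.96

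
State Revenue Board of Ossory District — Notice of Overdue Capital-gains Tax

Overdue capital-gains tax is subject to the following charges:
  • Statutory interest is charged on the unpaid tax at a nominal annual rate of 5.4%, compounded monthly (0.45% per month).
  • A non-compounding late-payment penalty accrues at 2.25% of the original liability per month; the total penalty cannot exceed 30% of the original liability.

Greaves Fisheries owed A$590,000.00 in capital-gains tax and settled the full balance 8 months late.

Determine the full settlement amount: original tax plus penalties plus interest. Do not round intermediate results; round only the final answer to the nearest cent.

A$717,777.56

Penalty: 8 × 2.25% × A$590,000.00 = A$106,200.00 (below the 30% cap of A$177,000.00)
Interest: A$590,000.00 × ((1 + 0.0045)^8 − 1) = A$590,000.00 × 0.0365721… = A$21,577.5578…
Total = A$590,000.00 + A$106,200.0000 + A$21,577.5578… = A$717,777.56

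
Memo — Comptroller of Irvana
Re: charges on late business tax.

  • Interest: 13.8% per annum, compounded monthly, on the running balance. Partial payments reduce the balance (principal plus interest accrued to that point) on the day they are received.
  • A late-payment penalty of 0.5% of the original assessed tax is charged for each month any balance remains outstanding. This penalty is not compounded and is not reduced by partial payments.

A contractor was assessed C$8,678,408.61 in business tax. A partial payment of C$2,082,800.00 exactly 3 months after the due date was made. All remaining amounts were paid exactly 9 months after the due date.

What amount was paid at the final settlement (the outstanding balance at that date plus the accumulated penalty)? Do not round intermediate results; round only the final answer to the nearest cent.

C$7,778,889.38

Monthly rate = 13.8% ÷ 12 = 1.15%
Balance at month 3: C$8,678,408.6100 × (1 + 0.0115)^3 = C$8,981,270.0644…
After C$2,082,800.00 payment: C$8,981,270.0644… − C$2,082,800.00 = C$6,898,470.0644…
Balance at month 9: C$6,898,470.0644… × (1 + 0.0115)^6 = C$7,388,360.9912…
Penalty: 9 × 0.5% × C$8,678,408.61 = C$390,528.39…
Final settlement = outstanding balance + penalty = C$7,388,360.9912… + C$390,528.39… = C$7,778,889.38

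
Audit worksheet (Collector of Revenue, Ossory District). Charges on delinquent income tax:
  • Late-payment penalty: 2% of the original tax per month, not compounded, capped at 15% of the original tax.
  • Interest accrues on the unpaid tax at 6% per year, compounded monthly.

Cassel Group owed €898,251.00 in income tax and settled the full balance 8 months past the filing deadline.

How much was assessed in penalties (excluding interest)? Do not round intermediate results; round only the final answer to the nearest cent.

€134,737.65

Penalty (uncapped): 8 × 2% × €898,251.00 = €143,720.16; cap = 15% × €898,251.00 = €134,737.65 → penalty = €134,737.65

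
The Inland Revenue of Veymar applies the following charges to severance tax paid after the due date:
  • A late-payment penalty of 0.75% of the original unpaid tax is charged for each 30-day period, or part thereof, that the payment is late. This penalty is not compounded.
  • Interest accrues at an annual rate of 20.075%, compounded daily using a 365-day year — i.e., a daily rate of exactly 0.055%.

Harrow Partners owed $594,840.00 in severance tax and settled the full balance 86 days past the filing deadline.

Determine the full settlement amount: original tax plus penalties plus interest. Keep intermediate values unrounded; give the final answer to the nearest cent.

Penalty periods: ⌈86/30⌉ = 3; penalty = 3 × 0.75% × $594,840.00 = $13,383.90
Interest: $594,840.00 × ((1 + 0.00055)^86 − 1) = $594,840.00 × 0.04842286… = $28,803.8543…
Total = $594,840.00 + $13,383.9000 + $28,803.8543… = $637,027.75

$637,027.75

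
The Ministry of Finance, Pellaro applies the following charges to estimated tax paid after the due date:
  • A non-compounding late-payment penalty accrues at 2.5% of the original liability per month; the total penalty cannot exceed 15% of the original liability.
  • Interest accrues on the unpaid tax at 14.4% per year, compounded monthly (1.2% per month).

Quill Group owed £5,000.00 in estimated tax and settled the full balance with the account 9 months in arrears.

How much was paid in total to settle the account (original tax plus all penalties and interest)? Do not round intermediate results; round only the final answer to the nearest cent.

Penalty (uncapped): 9 × 2.5% × £5,000.00 = £1,125.00; cap = 15% × £5,000.00 = £750.00 → penalty = £750.00
Interest: £5,000.00 × ((1 + 0.012)^9 − 1) = £5,000.00 × 0.1133318… = £566.6590…
Total = £5,000.00 + £750.0000 + £566.6590… = £6,316.66

£6,316.66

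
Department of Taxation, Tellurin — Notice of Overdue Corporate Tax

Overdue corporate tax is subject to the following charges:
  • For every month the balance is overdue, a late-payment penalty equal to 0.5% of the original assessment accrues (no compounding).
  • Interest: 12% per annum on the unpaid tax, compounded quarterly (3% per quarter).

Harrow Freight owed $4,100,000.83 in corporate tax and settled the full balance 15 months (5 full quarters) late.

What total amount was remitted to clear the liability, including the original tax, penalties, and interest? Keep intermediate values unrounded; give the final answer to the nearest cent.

Late-payment penalty = 0.5% × $4,100,000.83 × 15 mo = $307,500.06…
Interest: $4,100,000.83 × ((1 + 0.03)^5 − 1) = $4,100,000.83 × 0.1592741… = $653,023.8368…
Total = $4,100,000.83 + $307,500.0623… + $653,023.8368… = $5,060,524.73

$5,060,524.73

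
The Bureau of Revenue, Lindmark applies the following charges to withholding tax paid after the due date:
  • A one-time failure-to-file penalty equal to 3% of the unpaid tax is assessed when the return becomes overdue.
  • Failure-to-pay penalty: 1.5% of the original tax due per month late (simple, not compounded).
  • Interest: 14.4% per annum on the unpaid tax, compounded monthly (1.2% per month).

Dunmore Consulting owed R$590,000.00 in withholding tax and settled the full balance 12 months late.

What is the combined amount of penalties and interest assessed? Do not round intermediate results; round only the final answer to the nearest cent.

Failure-to-file penalty: 3% × R$590,000.00 = R$17,700.00
Failure-to-pay penalty = 1.5% × R$590,000.00 × 12 mo = R$106,200.00
Interest: R$590,000.00 × ((1 + 0.012)^12 − 1) = R$590,000.00 × 0.1538946… = R$90,797.8283…
Penalties + interest = R$123,900.0000 + R$90,797.8283… = R$214,697.83

R$214,697.83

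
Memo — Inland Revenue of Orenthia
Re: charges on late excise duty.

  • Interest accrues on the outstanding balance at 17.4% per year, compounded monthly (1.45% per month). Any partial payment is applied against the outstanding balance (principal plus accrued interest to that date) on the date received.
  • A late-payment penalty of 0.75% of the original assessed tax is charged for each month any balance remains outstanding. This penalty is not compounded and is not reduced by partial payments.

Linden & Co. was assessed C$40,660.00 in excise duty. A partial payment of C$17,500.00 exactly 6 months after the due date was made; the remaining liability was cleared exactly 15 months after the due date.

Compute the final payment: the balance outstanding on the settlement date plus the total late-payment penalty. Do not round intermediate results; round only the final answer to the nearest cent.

Balance at month 6: C$40,660.0000 × (1 + 0.0145)^6 = C$44,328.1577…
After C$17,500.00 payment: C$44,328.1577… − C$17,500.00 = C$26,828.1577…
Balance at month 15: C$26,828.1577… × (1 + 0.0145)^9 = C$30,539.3165…
Penalty: 15 × 0.75% × C$40,660.00 = C$4,574.25
Final settlement = outstanding balance + penalty = C$30,539.3165… + C$4,574.25 = C$35,113.57

C$35,113.57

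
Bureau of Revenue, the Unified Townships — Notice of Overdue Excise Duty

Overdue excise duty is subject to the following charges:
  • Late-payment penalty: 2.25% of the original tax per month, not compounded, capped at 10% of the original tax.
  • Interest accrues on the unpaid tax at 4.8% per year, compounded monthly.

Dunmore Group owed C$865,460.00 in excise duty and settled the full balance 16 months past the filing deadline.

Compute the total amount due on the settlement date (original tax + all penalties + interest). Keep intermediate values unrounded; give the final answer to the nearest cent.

Penalty (uncapped): 16 × 2.25% × C$865,460.00 = C$311,565.60; cap = 10% × C$865,460.00 = C$86,546.00 → penalty = C$86,546.00
Interest (4.8%/yr ÷ 12 = 0.4%/month): C$865,460.00 × ((1 + 0.004)^16 − 1) = C$57,082.5484…
Total = C$865,460.00 + C$86,546.0000 + C$57,082.5484… = C$1,009,088.55

C$1,009,088.55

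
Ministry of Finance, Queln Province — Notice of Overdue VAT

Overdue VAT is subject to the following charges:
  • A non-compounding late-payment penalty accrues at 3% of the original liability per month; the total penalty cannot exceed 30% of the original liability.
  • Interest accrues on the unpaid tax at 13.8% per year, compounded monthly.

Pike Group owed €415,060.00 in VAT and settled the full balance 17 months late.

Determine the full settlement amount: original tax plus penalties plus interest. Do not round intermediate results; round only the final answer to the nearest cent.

Penalty (uncapped): 17 × 3% × €415,060.00 = €211,680.60; cap = 30% × €415,060.00 = €124,518.00 → penalty = €124,518.00
Interest (13.8%/yr ÷ 12 = 1.15%/month): €415,060.00 × ((1 + 0.0115)^17 − 1) = €89,056.5583…
Total = €415,060.00 + €124,518.0000 + €89,056.5583… = €628,634.56

€628,634.56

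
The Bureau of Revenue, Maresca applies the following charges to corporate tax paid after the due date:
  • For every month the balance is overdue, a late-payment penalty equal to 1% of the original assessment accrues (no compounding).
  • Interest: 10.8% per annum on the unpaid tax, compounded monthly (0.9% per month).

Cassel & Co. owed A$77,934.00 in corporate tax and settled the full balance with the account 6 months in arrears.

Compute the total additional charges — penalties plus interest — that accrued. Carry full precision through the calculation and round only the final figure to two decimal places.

Late-payment penalty = 1% × A$77,934.00 × 6 mo = A$4,676.04
Interest: A$77,934.00 × ((1 + 0.009)^6 − 1) = A$77,934.00 × 0.0552297… = A$4,304.2698…
Penalties + interest = A$4,676.0400 + A$4,304.2698… = A$8,980.31

A$8,980.31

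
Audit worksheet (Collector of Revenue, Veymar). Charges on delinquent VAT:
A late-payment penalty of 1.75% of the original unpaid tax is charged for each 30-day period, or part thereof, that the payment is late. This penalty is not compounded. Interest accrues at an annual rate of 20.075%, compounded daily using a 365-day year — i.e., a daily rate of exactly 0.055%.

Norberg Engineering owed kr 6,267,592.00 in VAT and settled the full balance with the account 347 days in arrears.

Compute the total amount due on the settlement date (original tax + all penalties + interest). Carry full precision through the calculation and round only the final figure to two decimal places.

kr 8,901,324.42

Penalty periods: ⌈347/30⌉ = 12; penalty = 12 × 1.75% × kr 6,267,592.00 = kr 1,316,194.32
Interest: kr 6,267,592.00 × ((1 + 0.00055)^347 − 1) = kr 6,267,592.00 × 0.21021440… = kr 1,317,538.1030…
Total = kr 6,267,592.00 + kr 1,316,194.3200 + kr 1,317,538.1030… = kr 8,901,324.42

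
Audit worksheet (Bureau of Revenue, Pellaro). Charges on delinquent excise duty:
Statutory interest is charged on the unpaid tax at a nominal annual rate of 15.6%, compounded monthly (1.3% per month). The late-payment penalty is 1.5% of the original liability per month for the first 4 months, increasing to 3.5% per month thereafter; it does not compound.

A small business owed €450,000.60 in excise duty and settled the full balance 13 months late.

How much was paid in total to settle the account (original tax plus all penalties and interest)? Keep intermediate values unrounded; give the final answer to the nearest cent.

€701,025.00

Penalty, months 1–4: 4 × 1.5% × €450,000.60 = €27,000.04…
Penalty, months 5–13: 9 × 3.5% × €450,000.60 = €141,750.19…
Interest: €450,000.60 × ((1 + 0.013)^13 − 1) = €450,000.60 × 0.1828312… = €82,274.1719…
Total = €450,000.60 + €168,750.2250 + €82,274.1719… = €701,025.00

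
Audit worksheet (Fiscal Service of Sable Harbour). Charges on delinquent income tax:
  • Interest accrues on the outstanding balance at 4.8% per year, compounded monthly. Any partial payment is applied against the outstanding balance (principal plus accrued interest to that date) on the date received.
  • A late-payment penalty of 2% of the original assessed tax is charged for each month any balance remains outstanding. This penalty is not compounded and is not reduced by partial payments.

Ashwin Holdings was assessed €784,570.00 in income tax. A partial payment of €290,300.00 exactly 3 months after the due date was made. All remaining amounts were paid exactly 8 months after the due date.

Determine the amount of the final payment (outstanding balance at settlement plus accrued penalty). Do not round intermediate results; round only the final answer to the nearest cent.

Monthly rate = 4.8% ÷ 12 = 0.4%
Balance at month 3: €784,570.0000 × (1 + 0.004)^3 = €794,022.5496…
After €290,300.00 payment: €794,022.5496… − €290,300.00 = €503,722.5496…
Balance at month 8: €503,722.5496… × (1 + 0.004)^5 = €513,877.9192…
Penalty: 8 × 2% × €784,570.00 = €125,531.20
Final settlement = outstanding balance + penalty = €513,877.9192… + €125,531.20 = €639,409.12

€639,409.12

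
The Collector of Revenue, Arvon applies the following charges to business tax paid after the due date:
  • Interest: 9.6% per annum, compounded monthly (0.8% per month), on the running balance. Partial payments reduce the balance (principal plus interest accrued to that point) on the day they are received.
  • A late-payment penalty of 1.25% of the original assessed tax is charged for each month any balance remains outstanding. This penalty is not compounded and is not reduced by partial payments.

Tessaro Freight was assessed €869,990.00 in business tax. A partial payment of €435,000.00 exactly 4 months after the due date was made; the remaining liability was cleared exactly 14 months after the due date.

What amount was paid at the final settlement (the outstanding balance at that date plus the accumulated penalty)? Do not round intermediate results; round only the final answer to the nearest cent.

Balance at month 4: €869,990.0000 × (1 + 0.008)^4 = €898,165.5415…
After €435,000.00 payment: €898,165.5415… − €435,000.00 = €463,165.5415…
Balance at month 14: €463,165.5415… × (1 + 0.008)^10 = €501,581.5607…
Penalty: 14 × 1.25% × €869,990.00 = €152,248.25
Final settlement = outstanding balance + penalty = €501,581.5607… + €152,248.25 = €653,829.81

€653,829.81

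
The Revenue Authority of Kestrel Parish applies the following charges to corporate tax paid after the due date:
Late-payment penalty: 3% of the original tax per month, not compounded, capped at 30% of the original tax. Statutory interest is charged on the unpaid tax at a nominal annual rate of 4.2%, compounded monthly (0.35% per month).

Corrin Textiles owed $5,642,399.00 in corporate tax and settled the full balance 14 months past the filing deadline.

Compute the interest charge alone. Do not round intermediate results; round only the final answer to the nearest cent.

$282,856.33

Interest: $5,642,399.00 × ((1 + 0.0035)^14 − 1) = $5,642,399.00 × 0.0501305… = $282,856.3269…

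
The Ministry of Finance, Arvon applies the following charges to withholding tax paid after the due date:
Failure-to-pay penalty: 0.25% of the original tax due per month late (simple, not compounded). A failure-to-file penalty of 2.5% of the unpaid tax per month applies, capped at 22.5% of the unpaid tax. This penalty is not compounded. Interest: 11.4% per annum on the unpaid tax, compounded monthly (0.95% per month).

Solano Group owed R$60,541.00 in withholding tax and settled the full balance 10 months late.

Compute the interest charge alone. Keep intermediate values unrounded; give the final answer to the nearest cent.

R$6,003.60

Interest: R$60,541.00 × ((1 + 0.0095)^10 − 1) = R$60,541.00 × 0.0991659… = R$6,003.6006…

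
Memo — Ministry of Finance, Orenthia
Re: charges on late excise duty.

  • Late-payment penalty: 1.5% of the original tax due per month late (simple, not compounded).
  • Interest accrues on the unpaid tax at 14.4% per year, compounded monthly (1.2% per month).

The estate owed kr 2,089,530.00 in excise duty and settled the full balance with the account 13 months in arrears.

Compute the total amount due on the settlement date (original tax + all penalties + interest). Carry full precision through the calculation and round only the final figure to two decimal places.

Late-payment penalty: 13 × 1.5% × kr 2,089,530.00 = kr 407,458.35
Interest: kr 2,089,530.00 × ((1 + 0.012)^13 − 1) = kr 2,089,530.00 × 0.1677414… = kr 350,500.6033…
Total = kr 2,089,530.00 + kr 407,458.3500 + kr 350,500.6033… = kr 2,847,488.95

kr 2,847,488.95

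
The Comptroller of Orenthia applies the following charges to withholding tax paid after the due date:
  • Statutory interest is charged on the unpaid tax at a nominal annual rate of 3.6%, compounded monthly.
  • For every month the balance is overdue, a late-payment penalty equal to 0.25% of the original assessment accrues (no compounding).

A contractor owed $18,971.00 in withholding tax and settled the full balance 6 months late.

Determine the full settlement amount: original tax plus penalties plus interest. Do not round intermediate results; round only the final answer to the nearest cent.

$19,599.61

Late-payment penalty = 0.25% × $18,971.00 × 6 mo = $284.57…
Interest (3.6%/yr ÷ 12 = 0.3%/month): $18,971.00 × ((1 + 0.003)^6 − 1) = $344.0494…
Total = $18,971.00 + $284.5650 + $344.0494… = $19,599.61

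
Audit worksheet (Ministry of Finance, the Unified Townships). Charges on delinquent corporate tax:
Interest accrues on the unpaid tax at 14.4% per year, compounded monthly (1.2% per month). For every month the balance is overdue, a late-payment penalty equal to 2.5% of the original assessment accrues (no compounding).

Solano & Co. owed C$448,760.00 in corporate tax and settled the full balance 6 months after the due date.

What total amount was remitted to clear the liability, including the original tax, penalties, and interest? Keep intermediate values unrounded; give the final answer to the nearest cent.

Late-payment penalty = 2.5% × C$448,760.00 × 6 mo = C$67,314.00
Interest: C$448,760.00 × ((1 + 0.012)^6 − 1) = C$448,760.00 × 0.0741949… = C$33,295.6910…
Total = C$448,760.00 + C$67,314.0000 + C$33,295.6910… = C$549,369.69

C$549,369.69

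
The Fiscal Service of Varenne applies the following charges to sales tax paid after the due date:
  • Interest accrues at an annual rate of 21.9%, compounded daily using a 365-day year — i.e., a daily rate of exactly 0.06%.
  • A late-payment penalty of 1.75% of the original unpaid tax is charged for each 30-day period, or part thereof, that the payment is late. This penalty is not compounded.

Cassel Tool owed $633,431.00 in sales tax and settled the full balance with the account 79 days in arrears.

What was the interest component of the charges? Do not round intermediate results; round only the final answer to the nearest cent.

$30,738.15

Interest: $633,431.00 × ((1 + 0.0006)^79 − 1) = $633,431.00 × 0.04852644… = $30,738.1499…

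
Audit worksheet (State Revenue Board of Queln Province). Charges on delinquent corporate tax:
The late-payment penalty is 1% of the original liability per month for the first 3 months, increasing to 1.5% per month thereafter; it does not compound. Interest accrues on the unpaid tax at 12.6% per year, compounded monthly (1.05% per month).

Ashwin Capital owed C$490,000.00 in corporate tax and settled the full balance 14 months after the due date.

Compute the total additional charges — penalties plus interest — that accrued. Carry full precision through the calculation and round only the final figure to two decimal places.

Penalty, months 1–3: 3 × 1% × C$490,000.00 = C$14,700.00
Penalty, months 4–14: 11 × 1.5% × C$490,000.00 = C$80,850.00
Interest: C$490,000.00 × ((1 + 0.0105)^14 − 1) = C$490,000.00 × 0.1574666… = C$77,158.6106…
Penalties + interest = C$95,550.0000 + C$77,158.6106… = C$172,708.61

C$172,708.61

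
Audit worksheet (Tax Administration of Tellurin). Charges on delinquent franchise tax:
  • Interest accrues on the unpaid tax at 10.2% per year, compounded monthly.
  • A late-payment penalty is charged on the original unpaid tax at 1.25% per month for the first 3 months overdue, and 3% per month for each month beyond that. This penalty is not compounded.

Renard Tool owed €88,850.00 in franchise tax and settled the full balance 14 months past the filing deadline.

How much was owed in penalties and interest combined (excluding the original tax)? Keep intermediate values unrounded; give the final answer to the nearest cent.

€43,830.03

Penalty, months 1–3: 3 × 1.25% × €88,850.00 = €3,331.88…
Penalty, months 4–14: 11 × 3% × €88,850.00 = €29,320.50
Interest (10.2%/yr ÷ 12 = 0.85%/month): €88,850.00 × ((1 + 0.0085)^14 − 1) = €11,177.6505…
Penalties + interest = €32,652.3750 + €11,177.6505… = €43,830.03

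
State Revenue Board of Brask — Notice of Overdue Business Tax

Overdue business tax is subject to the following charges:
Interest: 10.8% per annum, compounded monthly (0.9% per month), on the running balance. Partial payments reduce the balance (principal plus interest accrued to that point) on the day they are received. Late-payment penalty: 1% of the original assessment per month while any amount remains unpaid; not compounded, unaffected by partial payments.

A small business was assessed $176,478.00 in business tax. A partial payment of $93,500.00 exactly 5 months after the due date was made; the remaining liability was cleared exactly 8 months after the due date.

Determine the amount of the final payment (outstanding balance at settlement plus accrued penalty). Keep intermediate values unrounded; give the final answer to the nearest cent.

Balance at month 5: $176,478.0000 × (1 + 0.009)^5 = $184,563.7495…
After $93,500.00 payment: $184,563.7495… − $93,500.00 = $91,063.7495…
Balance at month 8: $91,063.7495… × (1 + 0.009)^3 = $93,544.6656…
Penalty: 8 × 1% × $176,478.00 = $14,118.24
Final settlement = outstanding balance + penalty = $93,544.6656… + $14,118.24 = $107,662.91

$107,662.91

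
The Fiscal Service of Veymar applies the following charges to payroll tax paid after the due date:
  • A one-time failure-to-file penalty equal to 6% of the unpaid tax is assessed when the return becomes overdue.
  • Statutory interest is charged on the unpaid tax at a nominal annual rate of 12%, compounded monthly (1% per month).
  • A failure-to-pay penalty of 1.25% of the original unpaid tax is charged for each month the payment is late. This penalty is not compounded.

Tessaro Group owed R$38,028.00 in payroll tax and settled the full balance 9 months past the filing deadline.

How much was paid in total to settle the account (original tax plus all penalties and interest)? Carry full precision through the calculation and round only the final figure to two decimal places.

Failure-to-file penalty: 6% × R$38,028.00 = R$2,281.68
Failure-to-pay penalty: 9 × 1.25% × R$38,028.00 = R$4,278.15
Interest: R$38,028.00 × ((1 + 0.01)^9 − 1) = R$38,028.00 × 0.0936853… = R$3,562.6635…
Total = R$38,028.00 + R$6,559.8300 + R$3,562.6635… = R$48,150.49

R$48,150.49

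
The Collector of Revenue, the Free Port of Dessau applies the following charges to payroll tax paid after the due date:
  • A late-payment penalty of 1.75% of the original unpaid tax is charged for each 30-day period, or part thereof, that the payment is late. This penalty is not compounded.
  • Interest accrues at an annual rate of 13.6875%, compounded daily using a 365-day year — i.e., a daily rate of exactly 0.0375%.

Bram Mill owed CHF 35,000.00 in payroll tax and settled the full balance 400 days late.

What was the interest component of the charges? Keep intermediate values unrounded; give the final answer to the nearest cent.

CHF 5,663.06

Interest: CHF 35,000.00 × ((1 + 0.000375)^400 − 1) = CHF 35,000.00 × 0.16180157… = CHF 5,663.0551…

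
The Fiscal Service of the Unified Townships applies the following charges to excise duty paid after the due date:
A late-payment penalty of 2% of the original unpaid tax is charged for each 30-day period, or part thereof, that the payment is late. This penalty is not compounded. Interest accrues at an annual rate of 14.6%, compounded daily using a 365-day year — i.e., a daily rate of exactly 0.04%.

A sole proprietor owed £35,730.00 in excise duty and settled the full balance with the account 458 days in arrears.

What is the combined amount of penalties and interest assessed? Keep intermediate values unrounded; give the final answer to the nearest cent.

£18,615.71

Penalty periods: ⌈458/30⌉ = 16; penalty = 16 × 2% × £35,730.00 = £11,433.60
Interest: £35,730.00 × ((1 + 0.0004)^458 − 1) = £35,730.00 × 0.20101060… = £7,182.1088…
Penalties + interest = £11,433.6000 + £7,182.1088… = £18,615.71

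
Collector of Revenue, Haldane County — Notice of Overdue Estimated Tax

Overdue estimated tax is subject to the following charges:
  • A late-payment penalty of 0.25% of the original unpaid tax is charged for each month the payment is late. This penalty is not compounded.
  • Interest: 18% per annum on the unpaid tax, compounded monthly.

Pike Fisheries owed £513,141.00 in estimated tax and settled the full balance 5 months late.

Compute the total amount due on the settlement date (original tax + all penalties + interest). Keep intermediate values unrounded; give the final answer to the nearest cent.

Late-payment penalty = 0.25% × £513,141.00 × 5 mo = £6,414.26…
Interest (18%/yr ÷ 12 = 1.5%/month): £513,141.00 × ((1 + 0.015)^5 − 1) = £39,657.5910…
Total = £513,141.00 + £6,414.2625 + £39,657.5910… = £559,212.85

£559,212.85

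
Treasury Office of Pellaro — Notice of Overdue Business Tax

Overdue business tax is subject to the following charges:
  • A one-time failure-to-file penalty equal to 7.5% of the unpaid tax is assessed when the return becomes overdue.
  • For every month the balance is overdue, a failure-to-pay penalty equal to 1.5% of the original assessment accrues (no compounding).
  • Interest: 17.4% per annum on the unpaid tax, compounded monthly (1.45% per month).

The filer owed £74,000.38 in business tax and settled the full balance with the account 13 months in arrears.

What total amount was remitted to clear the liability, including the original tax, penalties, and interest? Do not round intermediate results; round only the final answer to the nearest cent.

£109,210.05

Failure-to-file penalty: 7.5% × £74,000.38 = £5,550.03…
Failure-to-pay penalty: 13 × 1.5% × £74,000.38 = £14,430.07…
Interest: £74,000.38 × ((1 + 0.0145)^13 − 1) = £74,000.38 × 0.2058039… = £15,229.5634…
Total = £74,000.38 + £19,980.1026 + £15,229.5634… = £109,210.05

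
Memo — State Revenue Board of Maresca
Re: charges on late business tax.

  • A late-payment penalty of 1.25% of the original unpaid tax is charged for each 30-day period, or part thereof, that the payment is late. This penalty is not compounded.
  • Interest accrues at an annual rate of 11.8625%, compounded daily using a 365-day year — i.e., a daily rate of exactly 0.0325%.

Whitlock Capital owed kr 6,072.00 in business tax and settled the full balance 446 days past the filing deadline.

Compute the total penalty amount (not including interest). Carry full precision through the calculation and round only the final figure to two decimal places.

kr 1,138.50

Penalty periods: ⌈446/30⌉ = 15; penalty = 15 × 1.25% × kr 6,072.00 = kr 1,138.50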